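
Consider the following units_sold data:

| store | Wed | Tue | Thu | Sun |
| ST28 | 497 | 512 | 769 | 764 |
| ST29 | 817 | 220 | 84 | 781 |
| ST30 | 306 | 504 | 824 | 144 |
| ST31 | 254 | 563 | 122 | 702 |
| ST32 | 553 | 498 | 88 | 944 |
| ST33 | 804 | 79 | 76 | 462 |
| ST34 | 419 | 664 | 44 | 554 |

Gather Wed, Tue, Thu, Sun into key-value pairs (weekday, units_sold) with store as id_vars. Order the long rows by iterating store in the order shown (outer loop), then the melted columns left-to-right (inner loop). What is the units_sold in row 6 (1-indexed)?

220

28 rows total (7 × 4). Row 6: index ⌊(6-1)/4⌋ = 1 into store → ST29; (6-1) mod 4 = 1 into the melted columns → Tue.
So row 6 is (ST29, Tue, 220); units_sold = 220.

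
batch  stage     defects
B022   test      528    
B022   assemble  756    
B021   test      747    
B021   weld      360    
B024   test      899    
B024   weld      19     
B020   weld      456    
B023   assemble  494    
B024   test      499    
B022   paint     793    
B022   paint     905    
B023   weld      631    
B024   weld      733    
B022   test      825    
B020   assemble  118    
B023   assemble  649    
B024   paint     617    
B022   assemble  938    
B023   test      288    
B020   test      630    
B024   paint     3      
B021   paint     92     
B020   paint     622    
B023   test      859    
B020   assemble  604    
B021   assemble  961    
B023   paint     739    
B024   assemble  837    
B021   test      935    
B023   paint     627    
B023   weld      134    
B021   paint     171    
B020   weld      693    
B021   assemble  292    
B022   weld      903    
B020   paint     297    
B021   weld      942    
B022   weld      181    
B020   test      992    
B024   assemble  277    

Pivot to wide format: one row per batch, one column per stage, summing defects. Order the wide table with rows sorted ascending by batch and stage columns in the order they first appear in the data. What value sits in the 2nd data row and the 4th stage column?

263

With rows sorted ascending by batch, row 2 is batch=B021. stage columns in first-appearance order: test, assemble, weld, paint; column 4 is paint.
Long rows with batch=B021, stage=paint: 92 + 171 = 263.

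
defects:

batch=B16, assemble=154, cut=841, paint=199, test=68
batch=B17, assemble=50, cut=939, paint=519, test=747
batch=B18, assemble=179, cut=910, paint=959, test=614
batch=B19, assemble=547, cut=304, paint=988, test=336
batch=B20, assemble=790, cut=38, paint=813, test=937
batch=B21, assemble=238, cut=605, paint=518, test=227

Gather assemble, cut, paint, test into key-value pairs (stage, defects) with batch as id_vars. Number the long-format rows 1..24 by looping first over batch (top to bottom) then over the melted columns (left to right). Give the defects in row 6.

939

24 rows total (6 × 4). Row 6: index ⌊(6-1)/4⌋ = 1 into batch → B17; (6-1) mod 4 = 1 into the melted columns → cut.
So row 6 is (B17, cut, 939); defects = 939.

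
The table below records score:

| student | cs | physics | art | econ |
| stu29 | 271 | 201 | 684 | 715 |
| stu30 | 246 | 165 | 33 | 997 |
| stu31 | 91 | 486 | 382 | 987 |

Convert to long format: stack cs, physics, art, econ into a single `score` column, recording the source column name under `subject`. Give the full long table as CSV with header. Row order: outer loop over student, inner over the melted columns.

Each (student, column) pair becomes one row: 3 × 4 = 12 rows.
For example, (stu29, cs) → score=271.

student,subject,score
stu29,cs,271
stu29,physics,201
stu29,art,684
stu29,econ,715
stu30,cs,246
stu30,physics,165
stu30,art,33
stu30,econ,997
stu31,cs,91
stu31,physics,486
stu31,art,382
stu31,econ,987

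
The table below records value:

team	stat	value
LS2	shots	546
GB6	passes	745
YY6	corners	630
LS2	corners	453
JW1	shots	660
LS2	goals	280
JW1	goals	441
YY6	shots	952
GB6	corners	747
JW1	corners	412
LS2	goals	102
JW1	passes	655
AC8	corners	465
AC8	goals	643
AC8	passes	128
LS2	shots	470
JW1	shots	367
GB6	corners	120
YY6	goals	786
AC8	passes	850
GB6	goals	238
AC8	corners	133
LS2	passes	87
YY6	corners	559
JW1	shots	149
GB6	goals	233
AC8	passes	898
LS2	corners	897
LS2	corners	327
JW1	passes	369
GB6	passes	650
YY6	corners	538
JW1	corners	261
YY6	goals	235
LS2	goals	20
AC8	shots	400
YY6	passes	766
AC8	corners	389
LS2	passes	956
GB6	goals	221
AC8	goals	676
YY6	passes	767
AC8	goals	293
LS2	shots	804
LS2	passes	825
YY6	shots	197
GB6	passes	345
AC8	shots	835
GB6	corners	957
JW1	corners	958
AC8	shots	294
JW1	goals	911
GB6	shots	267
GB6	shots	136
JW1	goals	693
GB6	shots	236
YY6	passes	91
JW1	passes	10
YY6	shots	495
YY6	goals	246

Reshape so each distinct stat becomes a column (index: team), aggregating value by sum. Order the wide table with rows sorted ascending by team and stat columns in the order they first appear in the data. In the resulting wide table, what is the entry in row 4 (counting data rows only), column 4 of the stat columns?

402

With rows sorted ascending by team, row 4 is team=LS2. stat columns in first-appearance order: shots, passes, corners, goals; column 4 is goals.
Long rows with team=LS2, stat=goals: 280 + 102 + 20 = 402.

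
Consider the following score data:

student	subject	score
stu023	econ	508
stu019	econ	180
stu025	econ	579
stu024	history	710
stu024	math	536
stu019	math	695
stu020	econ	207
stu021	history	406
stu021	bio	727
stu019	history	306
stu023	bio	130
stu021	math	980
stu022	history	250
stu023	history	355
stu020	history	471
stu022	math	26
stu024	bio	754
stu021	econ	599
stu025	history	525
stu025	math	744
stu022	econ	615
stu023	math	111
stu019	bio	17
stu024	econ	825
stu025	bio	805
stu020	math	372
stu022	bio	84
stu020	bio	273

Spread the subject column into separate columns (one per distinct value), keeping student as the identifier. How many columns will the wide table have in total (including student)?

1 column for student plus 4 distinct subject values → 5 columns.

5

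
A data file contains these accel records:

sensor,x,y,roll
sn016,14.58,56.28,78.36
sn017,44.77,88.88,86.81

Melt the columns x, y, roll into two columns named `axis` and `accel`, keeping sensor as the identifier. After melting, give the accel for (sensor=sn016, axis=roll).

78.36

Unpivoting turns each (sensor, wide-column) pair into one long row.
The wide cell at row sn016, column roll holds 78.36, so the long row (sn016, roll) has accel=78.36.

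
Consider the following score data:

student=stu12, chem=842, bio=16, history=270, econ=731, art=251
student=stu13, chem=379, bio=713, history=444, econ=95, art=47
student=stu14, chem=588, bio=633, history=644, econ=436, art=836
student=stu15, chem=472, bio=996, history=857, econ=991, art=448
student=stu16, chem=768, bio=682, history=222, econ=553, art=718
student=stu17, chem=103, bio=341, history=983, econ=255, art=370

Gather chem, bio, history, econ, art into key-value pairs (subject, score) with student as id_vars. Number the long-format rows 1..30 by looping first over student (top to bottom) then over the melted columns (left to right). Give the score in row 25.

718

30 rows total (6 × 5). Row 25: index ⌊(25-1)/5⌋ = 4 into student → stu16; (25-1) mod 5 = 4 into the melted columns → art.
So row 25 is (stu16, art, 718); score = 718.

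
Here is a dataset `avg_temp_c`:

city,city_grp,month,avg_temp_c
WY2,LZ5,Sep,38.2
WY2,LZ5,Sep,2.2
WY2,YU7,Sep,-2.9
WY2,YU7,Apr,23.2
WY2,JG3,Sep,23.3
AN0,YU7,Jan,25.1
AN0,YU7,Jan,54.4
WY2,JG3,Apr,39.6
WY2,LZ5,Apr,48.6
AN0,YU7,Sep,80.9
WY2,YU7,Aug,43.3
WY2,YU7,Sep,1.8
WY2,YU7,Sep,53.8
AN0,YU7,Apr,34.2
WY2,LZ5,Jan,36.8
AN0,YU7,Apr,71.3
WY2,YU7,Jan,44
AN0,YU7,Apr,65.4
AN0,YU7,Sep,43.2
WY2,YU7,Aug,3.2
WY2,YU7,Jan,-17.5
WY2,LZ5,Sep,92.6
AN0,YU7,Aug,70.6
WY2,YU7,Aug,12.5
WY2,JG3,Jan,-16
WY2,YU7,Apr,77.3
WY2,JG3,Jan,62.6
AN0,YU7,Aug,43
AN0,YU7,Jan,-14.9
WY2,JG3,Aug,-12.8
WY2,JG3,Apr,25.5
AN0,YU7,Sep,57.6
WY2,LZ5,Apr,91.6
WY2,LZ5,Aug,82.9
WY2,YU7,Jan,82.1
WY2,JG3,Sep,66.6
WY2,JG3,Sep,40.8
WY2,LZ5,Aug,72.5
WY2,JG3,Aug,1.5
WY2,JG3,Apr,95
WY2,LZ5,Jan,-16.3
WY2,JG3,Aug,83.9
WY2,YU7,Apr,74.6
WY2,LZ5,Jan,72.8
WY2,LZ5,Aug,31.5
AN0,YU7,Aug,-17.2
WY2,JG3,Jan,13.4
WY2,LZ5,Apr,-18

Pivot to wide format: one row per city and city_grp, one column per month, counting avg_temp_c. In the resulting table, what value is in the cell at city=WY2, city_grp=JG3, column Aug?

3

Rows with city=WY2, city_grp=JG3 and month=Aug: avg_temp_c values are -12.8, 1.5, 83.9.
3 rows match — count = 3.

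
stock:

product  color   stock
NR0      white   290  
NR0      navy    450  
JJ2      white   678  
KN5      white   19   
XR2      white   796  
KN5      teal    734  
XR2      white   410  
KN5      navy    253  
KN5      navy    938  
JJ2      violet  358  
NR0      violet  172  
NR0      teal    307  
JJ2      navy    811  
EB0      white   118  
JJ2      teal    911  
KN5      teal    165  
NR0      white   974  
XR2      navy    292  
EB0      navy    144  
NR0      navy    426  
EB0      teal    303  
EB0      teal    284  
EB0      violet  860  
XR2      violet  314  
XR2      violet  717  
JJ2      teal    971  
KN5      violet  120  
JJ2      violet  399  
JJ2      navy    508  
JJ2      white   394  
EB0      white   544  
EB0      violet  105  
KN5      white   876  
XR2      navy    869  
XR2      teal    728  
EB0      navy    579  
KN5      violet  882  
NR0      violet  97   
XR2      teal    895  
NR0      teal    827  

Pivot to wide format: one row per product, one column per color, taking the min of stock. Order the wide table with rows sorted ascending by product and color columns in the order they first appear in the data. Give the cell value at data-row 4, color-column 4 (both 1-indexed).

With rows sorted ascending by product, row 4 is product=NR0. color columns in first-appearance order: white, navy, teal, violet; column 4 is violet.
Long rows with product=NR0, color=violet: min(172, 97) = 97.

97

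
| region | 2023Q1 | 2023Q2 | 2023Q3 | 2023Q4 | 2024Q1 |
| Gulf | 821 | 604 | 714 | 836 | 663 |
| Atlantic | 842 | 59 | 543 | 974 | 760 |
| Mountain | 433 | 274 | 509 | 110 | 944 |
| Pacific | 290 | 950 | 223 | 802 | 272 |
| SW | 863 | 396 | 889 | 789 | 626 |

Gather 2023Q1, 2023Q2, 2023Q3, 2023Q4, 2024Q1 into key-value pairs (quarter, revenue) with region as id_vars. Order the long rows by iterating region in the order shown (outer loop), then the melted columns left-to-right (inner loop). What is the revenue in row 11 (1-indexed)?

433

25 rows total (5 × 5). Row 11: index ⌊(11-1)/5⌋ = 2 into region → Mountain; (11-1) mod 5 = 0 into the melted columns → 2023Q1.
So row 11 is (Mountain, 2023Q1, 433); revenue = 433.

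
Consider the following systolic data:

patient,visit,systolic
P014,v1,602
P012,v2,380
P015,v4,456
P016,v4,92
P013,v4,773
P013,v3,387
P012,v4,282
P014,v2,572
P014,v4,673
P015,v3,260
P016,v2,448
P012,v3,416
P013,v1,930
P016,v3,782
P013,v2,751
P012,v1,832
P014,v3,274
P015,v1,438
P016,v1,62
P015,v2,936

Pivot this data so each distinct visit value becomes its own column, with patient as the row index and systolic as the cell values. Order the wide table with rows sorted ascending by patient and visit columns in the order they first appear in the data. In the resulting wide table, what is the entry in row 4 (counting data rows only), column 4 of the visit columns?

260

With rows sorted ascending by patient, row 4 is patient=P015. visit columns in first-appearance order: v1, v2, v4, v3; column 4 is v3.
Long rows with patient=P015, visit=v3: systolic = 260.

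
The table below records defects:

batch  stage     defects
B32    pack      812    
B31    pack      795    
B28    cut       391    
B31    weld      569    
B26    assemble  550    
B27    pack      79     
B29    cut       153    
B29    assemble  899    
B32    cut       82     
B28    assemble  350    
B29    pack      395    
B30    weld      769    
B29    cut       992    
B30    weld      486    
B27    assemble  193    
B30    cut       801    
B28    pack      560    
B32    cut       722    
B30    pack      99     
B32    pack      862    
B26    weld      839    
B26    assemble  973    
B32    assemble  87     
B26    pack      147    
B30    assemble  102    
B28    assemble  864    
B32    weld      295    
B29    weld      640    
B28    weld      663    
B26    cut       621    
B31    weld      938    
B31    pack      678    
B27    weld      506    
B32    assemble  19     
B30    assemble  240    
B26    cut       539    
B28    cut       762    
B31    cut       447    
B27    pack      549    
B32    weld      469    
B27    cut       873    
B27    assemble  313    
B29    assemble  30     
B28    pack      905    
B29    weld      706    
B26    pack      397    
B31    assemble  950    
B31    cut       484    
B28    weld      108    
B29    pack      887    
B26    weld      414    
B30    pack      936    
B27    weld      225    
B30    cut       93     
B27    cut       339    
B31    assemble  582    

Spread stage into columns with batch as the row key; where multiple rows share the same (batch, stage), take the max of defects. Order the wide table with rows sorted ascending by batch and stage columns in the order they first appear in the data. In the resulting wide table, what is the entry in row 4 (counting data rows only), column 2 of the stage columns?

With rows sorted ascending by batch, row 4 is batch=B29. stage columns in first-appearance order: pack, cut, weld, assemble; column 2 is cut.
Long rows with batch=B29, stage=cut: max(153, 992) = 992.

992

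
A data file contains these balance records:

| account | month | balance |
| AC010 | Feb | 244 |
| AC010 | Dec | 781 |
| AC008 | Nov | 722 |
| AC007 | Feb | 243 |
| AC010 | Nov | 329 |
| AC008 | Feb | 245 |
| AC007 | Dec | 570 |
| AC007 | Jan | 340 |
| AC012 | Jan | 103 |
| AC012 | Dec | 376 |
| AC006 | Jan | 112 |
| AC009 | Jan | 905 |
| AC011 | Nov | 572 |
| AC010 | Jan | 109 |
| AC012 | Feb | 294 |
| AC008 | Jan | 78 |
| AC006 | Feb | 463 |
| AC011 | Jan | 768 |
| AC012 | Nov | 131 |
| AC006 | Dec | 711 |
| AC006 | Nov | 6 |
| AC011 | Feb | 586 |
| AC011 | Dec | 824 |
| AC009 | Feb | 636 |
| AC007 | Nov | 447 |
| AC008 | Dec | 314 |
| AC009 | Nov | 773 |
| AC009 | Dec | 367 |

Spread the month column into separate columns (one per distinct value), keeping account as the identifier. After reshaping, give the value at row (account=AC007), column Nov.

447

Wide layout: rows indexed by account, columns are the 4 distinct month values (Feb, Dec, Nov, Jan).
Cell (account=AC007, month=Nov) draws from the long row where account=AC007 and month=Nov, which has balance=447.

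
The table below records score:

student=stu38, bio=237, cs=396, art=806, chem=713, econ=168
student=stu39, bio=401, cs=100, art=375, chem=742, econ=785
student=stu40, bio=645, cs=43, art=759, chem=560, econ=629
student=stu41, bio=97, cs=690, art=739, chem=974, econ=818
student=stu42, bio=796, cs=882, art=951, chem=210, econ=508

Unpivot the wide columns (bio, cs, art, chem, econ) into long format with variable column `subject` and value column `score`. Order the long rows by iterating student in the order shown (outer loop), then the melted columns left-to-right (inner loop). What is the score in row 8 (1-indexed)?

375

25 rows total (5 × 5). Row 8: index ⌊(8-1)/5⌋ = 1 into student → stu39; (8-1) mod 5 = 2 into the melted columns → art.
So row 8 is (stu39, art, 375); score = 375.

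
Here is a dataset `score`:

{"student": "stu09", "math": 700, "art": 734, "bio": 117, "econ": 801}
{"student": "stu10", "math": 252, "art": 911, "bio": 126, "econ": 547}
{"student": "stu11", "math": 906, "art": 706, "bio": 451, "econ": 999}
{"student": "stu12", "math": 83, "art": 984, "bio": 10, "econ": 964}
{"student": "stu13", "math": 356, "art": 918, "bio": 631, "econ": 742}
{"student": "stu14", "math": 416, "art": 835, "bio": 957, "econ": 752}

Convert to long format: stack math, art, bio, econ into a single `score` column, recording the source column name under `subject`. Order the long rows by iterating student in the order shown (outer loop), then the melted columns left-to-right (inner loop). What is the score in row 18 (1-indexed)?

24 rows total (6 × 4). Row 18: index ⌊(18-1)/4⌋ = 4 into student → stu13; (18-1) mod 4 = 1 into the melted columns → art.
So row 18 is (stu13, art, 918); score = 918.

918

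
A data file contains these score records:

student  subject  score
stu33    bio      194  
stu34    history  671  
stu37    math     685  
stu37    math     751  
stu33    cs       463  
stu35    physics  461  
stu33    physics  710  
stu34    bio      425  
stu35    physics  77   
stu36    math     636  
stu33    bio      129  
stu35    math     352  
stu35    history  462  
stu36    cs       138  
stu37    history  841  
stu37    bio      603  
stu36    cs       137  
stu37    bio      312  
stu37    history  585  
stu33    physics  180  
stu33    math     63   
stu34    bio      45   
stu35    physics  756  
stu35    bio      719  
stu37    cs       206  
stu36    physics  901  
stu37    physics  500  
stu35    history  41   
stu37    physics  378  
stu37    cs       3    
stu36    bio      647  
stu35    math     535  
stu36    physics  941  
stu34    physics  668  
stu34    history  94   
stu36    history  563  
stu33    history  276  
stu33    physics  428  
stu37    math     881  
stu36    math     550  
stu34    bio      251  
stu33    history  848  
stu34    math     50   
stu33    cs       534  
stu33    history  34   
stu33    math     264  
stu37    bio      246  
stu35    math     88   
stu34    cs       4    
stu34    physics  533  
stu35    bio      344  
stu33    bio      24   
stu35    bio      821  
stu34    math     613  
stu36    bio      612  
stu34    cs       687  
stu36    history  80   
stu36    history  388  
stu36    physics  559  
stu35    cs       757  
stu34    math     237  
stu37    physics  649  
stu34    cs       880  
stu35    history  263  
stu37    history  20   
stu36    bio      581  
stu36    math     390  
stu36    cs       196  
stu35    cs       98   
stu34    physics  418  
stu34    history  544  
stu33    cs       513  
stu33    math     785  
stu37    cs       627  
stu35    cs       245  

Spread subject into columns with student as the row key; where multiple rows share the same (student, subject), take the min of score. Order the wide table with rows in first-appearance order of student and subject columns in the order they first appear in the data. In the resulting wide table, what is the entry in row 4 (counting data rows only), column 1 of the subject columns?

With rows in first-appearance order of student, row 4 is student=stu35. subject columns in first-appearance order: bio, history, math, cs, physics; column 1 is bio.
Long rows with student=stu35, subject=bio: min(719, 344, 821) = 344.

344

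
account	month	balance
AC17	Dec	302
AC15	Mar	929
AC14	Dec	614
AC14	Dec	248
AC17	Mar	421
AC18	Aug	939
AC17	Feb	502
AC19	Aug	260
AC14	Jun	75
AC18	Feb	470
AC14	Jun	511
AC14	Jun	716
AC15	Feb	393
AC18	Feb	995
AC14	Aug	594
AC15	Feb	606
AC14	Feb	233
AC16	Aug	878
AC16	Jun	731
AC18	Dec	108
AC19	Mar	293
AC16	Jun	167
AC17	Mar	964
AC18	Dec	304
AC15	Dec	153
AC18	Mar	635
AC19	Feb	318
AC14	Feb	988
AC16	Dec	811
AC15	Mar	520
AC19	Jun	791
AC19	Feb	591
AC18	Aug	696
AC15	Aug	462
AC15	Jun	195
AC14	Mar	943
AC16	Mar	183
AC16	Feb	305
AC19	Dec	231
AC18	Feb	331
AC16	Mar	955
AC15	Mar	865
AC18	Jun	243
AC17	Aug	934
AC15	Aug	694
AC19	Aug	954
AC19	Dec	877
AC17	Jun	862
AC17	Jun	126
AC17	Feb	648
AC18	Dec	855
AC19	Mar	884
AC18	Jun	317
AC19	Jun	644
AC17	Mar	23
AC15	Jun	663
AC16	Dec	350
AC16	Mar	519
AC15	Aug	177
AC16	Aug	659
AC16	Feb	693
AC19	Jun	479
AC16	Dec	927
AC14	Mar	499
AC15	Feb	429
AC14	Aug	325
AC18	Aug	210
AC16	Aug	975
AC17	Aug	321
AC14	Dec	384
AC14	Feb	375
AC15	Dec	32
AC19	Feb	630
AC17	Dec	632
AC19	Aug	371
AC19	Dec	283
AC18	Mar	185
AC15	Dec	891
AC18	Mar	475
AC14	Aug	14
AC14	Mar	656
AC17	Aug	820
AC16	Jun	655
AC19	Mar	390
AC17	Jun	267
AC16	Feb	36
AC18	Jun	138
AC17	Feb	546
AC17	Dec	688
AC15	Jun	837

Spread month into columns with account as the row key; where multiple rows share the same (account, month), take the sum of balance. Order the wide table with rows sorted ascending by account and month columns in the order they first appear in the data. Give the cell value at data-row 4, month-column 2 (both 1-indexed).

With rows sorted ascending by account, row 4 is account=AC17. month columns in first-appearance order: Dec, Mar, Aug, Feb, Jun; column 2 is Mar.
Long rows with account=AC17, month=Mar: 421 + 964 + 23 = 1408.

1408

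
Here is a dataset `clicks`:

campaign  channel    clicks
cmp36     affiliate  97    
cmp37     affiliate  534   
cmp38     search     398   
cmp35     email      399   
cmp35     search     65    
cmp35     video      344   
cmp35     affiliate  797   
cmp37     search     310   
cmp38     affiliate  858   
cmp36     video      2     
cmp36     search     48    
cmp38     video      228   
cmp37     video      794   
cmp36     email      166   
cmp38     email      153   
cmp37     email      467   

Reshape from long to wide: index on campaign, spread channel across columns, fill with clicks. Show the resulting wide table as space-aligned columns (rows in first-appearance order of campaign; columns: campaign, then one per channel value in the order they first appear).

Columns: campaign plus the 4 distinct channel values (affiliate, search, email, video).
For example, row cmp36 column affiliate takes clicks=97 from the long row (cmp36, affiliate).

campaign  affiliate  search  email  video
cmp36     97         48      166    2    
cmp37     534        310     467    794  
cmp38     858        398     153    228  
cmp35     797        65      399    344  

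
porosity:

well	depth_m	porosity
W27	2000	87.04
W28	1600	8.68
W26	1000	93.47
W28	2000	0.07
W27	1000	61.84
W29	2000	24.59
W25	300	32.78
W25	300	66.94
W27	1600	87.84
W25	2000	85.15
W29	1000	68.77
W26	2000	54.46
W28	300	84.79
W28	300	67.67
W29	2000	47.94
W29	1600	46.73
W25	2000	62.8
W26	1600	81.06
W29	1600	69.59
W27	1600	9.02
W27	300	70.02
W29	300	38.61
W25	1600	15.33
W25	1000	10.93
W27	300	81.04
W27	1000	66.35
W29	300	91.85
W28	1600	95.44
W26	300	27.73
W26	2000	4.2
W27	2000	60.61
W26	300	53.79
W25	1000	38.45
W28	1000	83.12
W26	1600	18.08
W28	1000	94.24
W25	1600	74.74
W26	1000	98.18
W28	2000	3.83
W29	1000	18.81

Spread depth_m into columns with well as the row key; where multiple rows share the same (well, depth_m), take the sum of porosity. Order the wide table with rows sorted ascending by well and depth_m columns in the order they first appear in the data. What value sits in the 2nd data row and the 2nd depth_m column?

With rows sorted ascending by well, row 2 is well=W26. depth_m columns in first-appearance order: 2000, 1600, 1000, 300; column 2 is 1600.
Long rows with well=W26, depth_m=1600: 81.06 + 18.08 = 99.14.

99.14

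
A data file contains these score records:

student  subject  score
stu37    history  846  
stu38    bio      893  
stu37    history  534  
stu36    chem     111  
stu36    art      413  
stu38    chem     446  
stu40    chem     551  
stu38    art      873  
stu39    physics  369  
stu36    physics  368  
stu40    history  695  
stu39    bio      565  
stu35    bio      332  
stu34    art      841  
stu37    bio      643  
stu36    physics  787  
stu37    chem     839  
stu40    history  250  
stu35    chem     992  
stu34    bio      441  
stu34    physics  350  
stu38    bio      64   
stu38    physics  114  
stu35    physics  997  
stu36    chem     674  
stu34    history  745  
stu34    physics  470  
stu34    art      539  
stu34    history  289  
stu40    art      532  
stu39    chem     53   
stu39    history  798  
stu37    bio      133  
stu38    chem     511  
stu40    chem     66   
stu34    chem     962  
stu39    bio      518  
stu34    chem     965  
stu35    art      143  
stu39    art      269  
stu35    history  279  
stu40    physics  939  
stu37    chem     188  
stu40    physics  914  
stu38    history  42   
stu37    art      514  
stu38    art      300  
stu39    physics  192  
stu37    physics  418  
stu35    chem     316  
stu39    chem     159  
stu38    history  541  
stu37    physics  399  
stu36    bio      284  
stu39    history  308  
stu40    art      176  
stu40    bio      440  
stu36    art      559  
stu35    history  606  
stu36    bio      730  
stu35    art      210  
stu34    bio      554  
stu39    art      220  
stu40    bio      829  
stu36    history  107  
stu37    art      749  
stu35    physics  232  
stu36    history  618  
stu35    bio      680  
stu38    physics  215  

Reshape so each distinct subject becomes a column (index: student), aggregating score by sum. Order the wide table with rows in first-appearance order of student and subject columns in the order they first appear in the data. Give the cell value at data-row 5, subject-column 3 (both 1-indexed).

212

With rows in first-appearance order of student, row 5 is student=stu39. subject columns in first-appearance order: history, bio, chem, art, physics; column 3 is chem.
Long rows with student=stu39, subject=chem: 53 + 159 = 212.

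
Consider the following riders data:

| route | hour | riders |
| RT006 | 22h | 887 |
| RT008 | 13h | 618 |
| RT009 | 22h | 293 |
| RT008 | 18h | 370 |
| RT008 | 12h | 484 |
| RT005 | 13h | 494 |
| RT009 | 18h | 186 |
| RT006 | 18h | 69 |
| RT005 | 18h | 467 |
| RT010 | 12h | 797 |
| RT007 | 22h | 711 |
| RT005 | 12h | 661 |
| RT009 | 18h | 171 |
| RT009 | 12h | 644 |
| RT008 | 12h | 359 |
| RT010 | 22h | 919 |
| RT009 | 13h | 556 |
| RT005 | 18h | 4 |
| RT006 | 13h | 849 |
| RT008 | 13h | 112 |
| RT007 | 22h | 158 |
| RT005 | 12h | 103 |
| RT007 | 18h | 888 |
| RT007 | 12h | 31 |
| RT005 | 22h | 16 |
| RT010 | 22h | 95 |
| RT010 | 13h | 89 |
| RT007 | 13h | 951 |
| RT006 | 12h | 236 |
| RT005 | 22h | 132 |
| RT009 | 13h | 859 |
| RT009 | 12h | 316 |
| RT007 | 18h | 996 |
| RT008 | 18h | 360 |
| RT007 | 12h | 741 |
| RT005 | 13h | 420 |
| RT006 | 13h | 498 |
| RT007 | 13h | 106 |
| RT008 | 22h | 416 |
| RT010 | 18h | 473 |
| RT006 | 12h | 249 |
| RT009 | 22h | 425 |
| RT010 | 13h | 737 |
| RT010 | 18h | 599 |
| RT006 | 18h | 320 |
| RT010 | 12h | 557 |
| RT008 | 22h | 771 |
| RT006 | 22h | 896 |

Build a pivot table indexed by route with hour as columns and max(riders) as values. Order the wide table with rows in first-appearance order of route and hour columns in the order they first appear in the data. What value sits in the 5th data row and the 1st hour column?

919

With rows in first-appearance order of route, row 5 is route=RT010. hour columns in first-appearance order: 22h, 13h, 18h, 12h; column 1 is 22h.
Long rows with route=RT010, hour=22h: max(919, 95) = 919.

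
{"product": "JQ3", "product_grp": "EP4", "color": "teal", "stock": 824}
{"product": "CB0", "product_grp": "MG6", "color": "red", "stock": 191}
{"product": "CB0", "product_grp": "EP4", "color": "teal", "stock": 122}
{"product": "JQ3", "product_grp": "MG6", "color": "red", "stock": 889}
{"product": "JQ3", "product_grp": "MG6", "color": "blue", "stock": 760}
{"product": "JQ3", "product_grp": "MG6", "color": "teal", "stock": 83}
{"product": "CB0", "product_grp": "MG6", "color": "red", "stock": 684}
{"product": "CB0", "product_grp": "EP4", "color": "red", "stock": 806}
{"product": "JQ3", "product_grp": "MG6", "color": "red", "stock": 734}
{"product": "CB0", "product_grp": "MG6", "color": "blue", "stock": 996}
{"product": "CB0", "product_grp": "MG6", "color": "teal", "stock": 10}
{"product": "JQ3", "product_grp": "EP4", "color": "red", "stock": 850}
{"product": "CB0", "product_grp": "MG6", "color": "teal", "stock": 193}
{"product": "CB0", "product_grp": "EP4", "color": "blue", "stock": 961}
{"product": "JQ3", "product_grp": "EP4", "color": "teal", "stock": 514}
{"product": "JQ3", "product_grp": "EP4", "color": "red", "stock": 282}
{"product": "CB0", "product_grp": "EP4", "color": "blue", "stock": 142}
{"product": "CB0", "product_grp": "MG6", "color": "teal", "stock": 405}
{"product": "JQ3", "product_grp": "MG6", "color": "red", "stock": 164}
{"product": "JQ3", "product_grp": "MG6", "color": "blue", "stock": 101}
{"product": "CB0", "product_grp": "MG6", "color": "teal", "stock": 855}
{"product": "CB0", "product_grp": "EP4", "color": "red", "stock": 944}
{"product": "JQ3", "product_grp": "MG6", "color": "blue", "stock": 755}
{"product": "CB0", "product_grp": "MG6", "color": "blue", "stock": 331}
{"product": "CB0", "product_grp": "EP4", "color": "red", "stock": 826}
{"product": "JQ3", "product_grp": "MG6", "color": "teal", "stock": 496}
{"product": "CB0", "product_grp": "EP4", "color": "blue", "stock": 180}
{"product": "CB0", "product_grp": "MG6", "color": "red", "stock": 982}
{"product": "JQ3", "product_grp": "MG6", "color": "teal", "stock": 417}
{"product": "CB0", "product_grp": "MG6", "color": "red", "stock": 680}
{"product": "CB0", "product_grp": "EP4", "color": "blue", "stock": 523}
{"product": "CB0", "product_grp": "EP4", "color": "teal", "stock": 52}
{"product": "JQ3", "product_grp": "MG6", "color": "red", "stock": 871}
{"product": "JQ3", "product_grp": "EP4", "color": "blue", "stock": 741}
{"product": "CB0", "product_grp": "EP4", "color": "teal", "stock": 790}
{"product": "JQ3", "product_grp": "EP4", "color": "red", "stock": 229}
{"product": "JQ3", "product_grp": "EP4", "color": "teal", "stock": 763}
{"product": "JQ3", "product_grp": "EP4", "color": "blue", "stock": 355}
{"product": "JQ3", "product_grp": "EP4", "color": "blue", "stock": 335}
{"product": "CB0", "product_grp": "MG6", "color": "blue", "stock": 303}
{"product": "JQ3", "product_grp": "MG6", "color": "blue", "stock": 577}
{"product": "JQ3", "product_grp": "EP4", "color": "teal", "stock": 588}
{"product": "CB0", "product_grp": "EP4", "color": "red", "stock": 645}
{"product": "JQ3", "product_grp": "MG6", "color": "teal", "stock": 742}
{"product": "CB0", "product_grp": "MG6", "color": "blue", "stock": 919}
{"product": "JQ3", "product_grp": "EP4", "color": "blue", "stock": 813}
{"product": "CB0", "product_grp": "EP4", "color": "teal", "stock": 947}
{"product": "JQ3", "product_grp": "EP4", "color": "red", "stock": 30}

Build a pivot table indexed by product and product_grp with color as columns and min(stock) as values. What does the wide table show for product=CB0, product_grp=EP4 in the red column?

645

Rows with product=CB0, product_grp=EP4 and color=red: stock values are 806, 944, 826, 645.
min(806, 944, 826, 645) = 645.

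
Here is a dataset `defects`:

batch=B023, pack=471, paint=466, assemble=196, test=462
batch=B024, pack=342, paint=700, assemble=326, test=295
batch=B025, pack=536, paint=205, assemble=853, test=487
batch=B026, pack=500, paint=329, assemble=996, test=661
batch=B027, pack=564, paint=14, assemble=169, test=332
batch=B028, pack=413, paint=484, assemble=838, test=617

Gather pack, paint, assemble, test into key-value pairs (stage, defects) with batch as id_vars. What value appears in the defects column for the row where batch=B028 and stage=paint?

484

Unpivoting turns each (batch, wide-column) pair into one long row.
The wide cell at row B028, column paint holds 484, so the long row (B028, paint) has defects=484.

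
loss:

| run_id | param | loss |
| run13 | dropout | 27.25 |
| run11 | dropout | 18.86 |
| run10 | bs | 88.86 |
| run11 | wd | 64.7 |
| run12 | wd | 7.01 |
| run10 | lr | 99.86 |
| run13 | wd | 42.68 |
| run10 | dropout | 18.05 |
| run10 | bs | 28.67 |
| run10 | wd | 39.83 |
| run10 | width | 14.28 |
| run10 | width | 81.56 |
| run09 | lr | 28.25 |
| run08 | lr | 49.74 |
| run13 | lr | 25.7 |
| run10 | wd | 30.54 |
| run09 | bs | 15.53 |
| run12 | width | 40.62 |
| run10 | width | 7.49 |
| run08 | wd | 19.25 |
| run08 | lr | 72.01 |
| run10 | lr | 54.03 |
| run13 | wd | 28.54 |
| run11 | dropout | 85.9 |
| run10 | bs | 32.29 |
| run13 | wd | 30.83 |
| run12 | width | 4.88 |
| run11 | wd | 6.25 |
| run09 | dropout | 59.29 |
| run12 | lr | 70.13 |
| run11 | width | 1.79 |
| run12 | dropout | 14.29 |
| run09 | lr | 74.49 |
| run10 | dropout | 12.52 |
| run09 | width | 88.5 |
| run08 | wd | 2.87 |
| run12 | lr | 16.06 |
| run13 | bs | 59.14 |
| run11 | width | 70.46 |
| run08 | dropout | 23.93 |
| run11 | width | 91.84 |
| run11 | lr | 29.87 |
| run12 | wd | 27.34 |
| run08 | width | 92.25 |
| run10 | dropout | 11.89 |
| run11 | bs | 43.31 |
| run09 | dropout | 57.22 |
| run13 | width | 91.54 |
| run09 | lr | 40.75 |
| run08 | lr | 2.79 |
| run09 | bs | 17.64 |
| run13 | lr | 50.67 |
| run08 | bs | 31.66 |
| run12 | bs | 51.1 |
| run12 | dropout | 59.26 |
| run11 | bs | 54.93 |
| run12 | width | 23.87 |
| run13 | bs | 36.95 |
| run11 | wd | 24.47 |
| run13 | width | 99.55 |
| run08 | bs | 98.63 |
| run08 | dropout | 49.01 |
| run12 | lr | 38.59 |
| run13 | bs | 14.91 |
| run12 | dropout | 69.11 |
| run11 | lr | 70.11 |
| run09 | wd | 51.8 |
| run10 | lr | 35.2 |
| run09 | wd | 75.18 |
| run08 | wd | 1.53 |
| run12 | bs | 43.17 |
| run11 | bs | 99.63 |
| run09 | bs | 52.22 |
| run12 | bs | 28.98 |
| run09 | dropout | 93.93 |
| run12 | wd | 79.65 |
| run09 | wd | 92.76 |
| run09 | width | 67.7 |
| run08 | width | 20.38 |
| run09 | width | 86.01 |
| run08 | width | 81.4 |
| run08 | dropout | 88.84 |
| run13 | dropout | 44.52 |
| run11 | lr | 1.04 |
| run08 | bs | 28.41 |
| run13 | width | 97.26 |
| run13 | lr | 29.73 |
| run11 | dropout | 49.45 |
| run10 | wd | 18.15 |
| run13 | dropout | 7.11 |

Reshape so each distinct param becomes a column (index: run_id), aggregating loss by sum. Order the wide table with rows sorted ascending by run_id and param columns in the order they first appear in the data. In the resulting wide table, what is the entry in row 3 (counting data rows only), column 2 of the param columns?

With rows sorted ascending by run_id, row 3 is run_id=run10. param columns in first-appearance order: dropout, bs, wd, lr, width; column 2 is bs.
Long rows with run_id=run10, param=bs: 88.86 + 28.67 + 32.29 = 149.82.

149.82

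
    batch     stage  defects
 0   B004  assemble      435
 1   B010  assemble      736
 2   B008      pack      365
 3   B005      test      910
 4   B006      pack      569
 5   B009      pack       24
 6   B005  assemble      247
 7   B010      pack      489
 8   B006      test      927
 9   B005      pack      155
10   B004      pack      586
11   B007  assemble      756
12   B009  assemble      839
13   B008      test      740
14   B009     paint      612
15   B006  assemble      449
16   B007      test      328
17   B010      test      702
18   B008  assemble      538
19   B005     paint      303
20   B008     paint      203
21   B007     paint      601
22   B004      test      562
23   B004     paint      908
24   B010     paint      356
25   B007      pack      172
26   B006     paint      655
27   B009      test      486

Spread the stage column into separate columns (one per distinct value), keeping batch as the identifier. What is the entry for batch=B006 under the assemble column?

Wide layout: rows indexed by batch, columns are the 4 distinct stage values (assemble, pack, test, paint).
Cell (batch=B006, stage=assemble) draws from the long row where batch=B006 and stage=assemble, which has defects=449.

449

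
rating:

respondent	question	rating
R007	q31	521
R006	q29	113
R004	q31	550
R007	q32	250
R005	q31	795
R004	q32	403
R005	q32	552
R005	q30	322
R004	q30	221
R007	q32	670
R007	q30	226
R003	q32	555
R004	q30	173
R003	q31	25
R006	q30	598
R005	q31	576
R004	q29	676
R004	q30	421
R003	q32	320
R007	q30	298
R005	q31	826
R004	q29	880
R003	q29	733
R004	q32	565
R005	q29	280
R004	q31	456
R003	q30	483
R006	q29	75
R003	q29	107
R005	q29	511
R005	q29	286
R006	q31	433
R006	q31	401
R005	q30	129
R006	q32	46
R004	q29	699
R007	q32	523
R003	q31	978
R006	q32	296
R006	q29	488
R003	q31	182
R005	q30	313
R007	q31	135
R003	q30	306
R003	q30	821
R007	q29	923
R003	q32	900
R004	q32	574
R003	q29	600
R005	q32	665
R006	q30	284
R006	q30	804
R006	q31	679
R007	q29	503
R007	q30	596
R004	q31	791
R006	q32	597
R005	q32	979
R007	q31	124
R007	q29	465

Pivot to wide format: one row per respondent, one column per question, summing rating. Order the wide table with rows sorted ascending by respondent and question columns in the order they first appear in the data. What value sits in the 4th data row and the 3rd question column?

With rows sorted ascending by respondent, row 4 is respondent=R006. question columns in first-appearance order: q31, q29, q32, q30; column 3 is q32.
Long rows with respondent=R006, question=q32: 46 + 296 + 597 = 939.

939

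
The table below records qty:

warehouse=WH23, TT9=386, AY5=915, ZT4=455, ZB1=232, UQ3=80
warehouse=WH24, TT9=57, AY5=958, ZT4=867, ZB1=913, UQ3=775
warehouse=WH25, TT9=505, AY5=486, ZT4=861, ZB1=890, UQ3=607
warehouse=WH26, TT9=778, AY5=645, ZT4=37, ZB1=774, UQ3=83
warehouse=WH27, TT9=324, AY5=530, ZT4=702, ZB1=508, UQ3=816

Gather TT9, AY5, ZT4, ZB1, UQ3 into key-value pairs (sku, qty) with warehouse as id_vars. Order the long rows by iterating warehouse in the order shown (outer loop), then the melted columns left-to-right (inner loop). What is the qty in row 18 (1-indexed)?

37

25 rows total (5 × 5). Row 18: index ⌊(18-1)/5⌋ = 3 into warehouse → WH26; (18-1) mod 5 = 2 into the melted columns → ZT4.
So row 18 is (WH26, ZT4, 37); qty = 37.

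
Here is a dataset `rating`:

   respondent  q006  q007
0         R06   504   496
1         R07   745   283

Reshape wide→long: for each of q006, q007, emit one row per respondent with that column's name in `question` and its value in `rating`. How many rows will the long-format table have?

4

2 respondent values × 2 melted columns = 4 rows.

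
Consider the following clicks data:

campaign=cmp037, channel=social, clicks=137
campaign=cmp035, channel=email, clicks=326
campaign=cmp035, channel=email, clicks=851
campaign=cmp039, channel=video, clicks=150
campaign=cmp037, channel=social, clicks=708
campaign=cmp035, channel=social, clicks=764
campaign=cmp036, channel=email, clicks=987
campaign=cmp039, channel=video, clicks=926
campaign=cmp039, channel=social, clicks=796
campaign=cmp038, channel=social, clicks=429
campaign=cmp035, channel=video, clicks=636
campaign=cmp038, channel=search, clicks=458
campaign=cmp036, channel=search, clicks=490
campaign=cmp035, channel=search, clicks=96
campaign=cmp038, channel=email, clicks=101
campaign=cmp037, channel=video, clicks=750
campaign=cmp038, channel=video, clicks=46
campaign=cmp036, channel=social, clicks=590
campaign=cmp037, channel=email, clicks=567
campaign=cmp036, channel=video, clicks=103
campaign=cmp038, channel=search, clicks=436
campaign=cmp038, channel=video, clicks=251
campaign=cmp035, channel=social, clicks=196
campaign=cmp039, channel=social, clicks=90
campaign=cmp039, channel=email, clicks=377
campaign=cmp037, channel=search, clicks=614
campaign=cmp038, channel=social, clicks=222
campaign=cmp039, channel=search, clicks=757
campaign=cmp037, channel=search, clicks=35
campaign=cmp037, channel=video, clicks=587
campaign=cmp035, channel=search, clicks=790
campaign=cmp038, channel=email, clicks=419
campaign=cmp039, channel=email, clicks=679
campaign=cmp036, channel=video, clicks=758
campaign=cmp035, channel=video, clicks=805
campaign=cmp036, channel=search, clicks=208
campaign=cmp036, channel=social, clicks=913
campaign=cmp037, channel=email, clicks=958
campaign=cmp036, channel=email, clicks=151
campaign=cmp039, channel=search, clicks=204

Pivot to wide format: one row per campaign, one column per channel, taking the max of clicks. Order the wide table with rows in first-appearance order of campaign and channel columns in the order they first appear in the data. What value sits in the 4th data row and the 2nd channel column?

With rows in first-appearance order of campaign, row 4 is campaign=cmp036. channel columns in first-appearance order: social, email, video, search; column 2 is email.
Long rows with campaign=cmp036, channel=email: max(987, 151) = 987.

987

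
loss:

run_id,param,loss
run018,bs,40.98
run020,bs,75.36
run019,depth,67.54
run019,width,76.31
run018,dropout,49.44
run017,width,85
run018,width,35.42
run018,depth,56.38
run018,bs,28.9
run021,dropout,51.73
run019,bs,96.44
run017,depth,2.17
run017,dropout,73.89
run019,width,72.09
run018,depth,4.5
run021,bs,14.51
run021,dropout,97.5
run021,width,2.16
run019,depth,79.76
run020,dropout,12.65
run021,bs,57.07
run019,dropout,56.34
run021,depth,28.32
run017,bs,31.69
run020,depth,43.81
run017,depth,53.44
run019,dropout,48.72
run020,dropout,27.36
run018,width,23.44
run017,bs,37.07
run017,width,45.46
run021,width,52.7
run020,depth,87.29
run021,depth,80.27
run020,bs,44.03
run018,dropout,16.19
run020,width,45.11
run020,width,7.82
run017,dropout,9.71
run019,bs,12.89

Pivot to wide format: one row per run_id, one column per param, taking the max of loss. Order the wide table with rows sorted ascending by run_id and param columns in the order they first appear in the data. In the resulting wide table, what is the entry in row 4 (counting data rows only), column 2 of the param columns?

With rows sorted ascending by run_id, row 4 is run_id=run020. param columns in first-appearance order: bs, depth, width, dropout; column 2 is depth.
Long rows with run_id=run020, param=depth: max(43.81, 87.29) = 87.29.

87.29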